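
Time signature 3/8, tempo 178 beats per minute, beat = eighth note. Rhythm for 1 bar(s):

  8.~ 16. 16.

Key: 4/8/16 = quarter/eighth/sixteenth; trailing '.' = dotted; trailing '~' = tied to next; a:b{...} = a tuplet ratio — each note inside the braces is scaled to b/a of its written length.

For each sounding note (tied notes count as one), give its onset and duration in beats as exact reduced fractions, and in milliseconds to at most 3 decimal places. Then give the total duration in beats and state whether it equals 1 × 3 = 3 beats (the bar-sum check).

1) 0.0ms=0b +758.427ms=9/4b
2) 758.427ms=9/4b +252.809ms=3/4b
Σ=3b of 3 (178bpm 3/8) — PASS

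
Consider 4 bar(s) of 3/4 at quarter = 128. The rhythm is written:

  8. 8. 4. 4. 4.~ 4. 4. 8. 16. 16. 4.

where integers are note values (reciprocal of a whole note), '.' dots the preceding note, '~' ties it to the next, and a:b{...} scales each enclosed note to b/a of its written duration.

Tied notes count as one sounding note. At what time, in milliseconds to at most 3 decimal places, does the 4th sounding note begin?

1. 0.0ms @ 0 + 351.562ms (3/4)
2. 351.562ms @ 3/4 + 351.562ms (3/4)
3. 703.125ms @ 3/2 + 703.125ms (3/2)
4. 1406.25ms @ 3 + 703.125ms (3/2)
5. 2109.375ms @ 9/2 + 1406.25ms (3)
6. 3515.625ms @ 15/2 + 703.125ms (3/2)
7. 4218.75ms @ 9 + 351.562ms (3/4)
8. 4570.312ms @ 39/4 + 175.781ms (3/8)
9. 4746.094ms @ 81/8 + 175.781ms (3/8)
10. 4921.875ms @ 21/2 + 703.125ms (3/2)

note 4 onset = 3b = 1406.25ms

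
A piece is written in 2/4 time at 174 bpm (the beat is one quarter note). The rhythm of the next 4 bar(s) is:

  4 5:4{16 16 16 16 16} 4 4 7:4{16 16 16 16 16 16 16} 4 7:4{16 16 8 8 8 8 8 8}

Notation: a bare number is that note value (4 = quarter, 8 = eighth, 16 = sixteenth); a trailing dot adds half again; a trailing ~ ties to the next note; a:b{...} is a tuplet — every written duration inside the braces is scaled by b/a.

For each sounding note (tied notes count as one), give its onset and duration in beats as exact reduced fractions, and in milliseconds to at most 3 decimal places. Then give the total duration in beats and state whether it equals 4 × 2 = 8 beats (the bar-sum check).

1) 0.0ms=0b +344.828ms=1b
2) 344.828ms=1b +68.966ms=1/5b
3) 413.793ms=6/5b +68.966ms=1/5b
4) 482.759ms=7/5b +68.966ms=1/5b
5) 551.724ms=8/5b +68.966ms=1/5b
6) 620.69ms=9/5b +68.966ms=1/5b
7) 689.655ms=2b +344.828ms=1b
8) 1034.483ms=3b +344.828ms=1b
9) 1379.31ms=4b +49.261ms=1/7b
10) 1428.571ms=29/7b +49.261ms=1/7b
11) 1477.833ms=30/7b +49.261ms=1/7b
12) 1527.094ms=31/7b +49.261ms=1/7b
13) 1576.355ms=32/7b +49.261ms=1/7b
14) 1625.616ms=33/7b +49.261ms=1/7b
15) 1674.877ms=34/7b +49.261ms=1/7b
16) 1724.138ms=5b +344.828ms=1b
17) 2068.966ms=6b +49.261ms=1/7b
18) 2118.227ms=43/7b +49.261ms=1/7b
19) 2167.488ms=44/7b +98.522ms=2/7b
20) 2266.01ms=46/7b +98.522ms=2/7b
21) 2364.532ms=48/7b +98.522ms=2/7b
22) 2463.054ms=50/7b +98.522ms=2/7b
23) 2561.576ms=52/7b +98.522ms=2/7b
24) 2660.099ms=54/7b +98.522ms=2/7b
Σ=8b of 8 (174bpm 2/4) — PASS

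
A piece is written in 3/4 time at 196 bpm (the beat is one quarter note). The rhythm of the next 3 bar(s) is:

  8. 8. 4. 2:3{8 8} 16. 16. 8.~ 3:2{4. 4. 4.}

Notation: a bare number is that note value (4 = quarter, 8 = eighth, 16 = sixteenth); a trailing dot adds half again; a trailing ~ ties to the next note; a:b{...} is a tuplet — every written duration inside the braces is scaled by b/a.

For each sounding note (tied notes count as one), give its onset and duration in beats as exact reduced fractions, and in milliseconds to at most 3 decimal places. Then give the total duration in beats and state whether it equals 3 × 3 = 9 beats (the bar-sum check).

1) 0.0ms=0b +229.592ms=3/4b
2) 229.592ms=3/4b +229.592ms=3/4b
3) 459.184ms=3/2b +459.184ms=3/2b
4) 918.367ms=3b +229.592ms=3/4b
5) 1147.959ms=15/4b +229.592ms=3/4b
6) 1377.551ms=9/2b +114.796ms=3/8b
7) 1492.347ms=39/8b +114.796ms=3/8b
8) 1607.143ms=21/4b +535.714ms=7/4b
9) 2142.857ms=7b +306.122ms=1b
10) 2448.98ms=8b +306.122ms=1b
Σ=9b of 9 (196bpm 3/4) — PASS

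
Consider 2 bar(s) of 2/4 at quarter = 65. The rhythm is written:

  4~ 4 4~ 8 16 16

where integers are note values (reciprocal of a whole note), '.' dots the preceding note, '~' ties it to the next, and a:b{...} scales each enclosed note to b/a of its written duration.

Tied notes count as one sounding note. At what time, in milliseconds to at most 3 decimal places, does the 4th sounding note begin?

note 4 onset = 15/4b = 3461.538ms

1. 0.0ms @ 0 + 1846.154ms (2)
2. 1846.154ms @ 2 + 1384.615ms (3/2)
3. 3230.769ms @ 7/2 + 230.769ms (1/4)
4. 3461.538ms @ 15/4 + 230.769ms (1/4)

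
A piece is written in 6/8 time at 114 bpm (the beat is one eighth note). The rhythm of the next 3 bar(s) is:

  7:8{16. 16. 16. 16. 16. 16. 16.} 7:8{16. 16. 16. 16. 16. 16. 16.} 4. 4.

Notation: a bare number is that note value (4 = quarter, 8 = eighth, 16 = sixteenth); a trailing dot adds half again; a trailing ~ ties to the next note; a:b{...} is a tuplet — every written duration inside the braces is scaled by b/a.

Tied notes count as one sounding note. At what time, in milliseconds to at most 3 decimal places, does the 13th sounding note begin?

note 13 onset = 72/7b = 5413.534ms

1. 0.0ms @ 0 + 451.128ms (6/7)
2. 451.128ms @ 6/7 + 451.128ms (6/7)
3. 902.256ms @ 12/7 + 451.128ms (6/7)
4. 1353.383ms @ 18/7 + 451.128ms (6/7)
5. 1804.511ms @ 24/7 + 451.128ms (6/7)
6. 2255.639ms @ 30/7 + 451.128ms (6/7)
7. 2706.767ms @ 36/7 + 451.128ms (6/7)
8. 3157.895ms @ 6 + 451.128ms (6/7)
9. 3609.023ms @ 48/7 + 451.128ms (6/7)
10. 4060.15ms @ 54/7 + 451.128ms (6/7)
11. 4511.278ms @ 60/7 + 451.128ms (6/7)
12. 4962.406ms @ 66/7 + 451.128ms (6/7)
13. 5413.534ms @ 72/7 + 451.128ms (6/7)
14. 5864.662ms @ 78/7 + 451.128ms (6/7)
15. 6315.789ms @ 12 + 1578.947ms (3)
16. 7894.737ms @ 15 + 1578.947ms (3)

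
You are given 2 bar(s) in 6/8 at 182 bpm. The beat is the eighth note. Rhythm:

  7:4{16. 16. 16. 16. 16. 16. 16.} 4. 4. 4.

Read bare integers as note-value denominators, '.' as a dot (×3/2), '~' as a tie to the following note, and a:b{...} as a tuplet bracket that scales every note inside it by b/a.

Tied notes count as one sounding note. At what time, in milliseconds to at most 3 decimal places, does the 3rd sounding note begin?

note 3 onset = 6/7b = 282.575ms

1. 0.0ms @ 0 + 141.287ms (3/7)
2. 141.287ms @ 3/7 + 141.287ms (3/7)
3. 282.575ms @ 6/7 + 141.287ms (3/7)
4. 423.862ms @ 9/7 + 141.287ms (3/7)
5. 565.149ms @ 12/7 + 141.287ms (3/7)
6. 706.436ms @ 15/7 + 141.287ms (3/7)
7. 847.724ms @ 18/7 + 141.287ms (3/7)
8. 989.011ms @ 3 + 989.011ms (3)
9. 1978.022ms @ 6 + 989.011ms (3)
10. 2967.033ms @ 9 + 989.011ms (3)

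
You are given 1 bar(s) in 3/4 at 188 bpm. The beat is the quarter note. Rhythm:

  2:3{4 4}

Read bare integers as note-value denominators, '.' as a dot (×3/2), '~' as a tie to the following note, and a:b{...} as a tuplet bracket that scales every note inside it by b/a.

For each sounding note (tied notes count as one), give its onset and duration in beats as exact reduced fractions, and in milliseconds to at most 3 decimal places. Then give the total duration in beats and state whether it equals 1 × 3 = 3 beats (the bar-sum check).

1) 0.0ms=0b +478.723ms=3/2b
2) 478.723ms=3/2b +478.723ms=3/2b
Σ=3b of 3 (188bpm 3/4) — PASS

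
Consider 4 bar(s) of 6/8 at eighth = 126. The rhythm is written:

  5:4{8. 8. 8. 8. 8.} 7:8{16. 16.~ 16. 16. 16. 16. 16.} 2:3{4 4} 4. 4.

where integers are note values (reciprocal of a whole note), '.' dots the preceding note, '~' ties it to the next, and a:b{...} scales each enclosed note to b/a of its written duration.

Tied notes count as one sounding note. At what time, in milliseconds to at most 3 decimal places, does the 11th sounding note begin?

1. 0.0ms @ 0 + 571.429ms (6/5)
2. 571.429ms @ 6/5 + 571.429ms (6/5)
3. 1142.857ms @ 12/5 + 571.429ms (6/5)
4. 1714.286ms @ 18/5 + 571.429ms (6/5)
5. 2285.714ms @ 24/5 + 571.429ms (6/5)
6. 2857.143ms @ 6 + 408.163ms (6/7)
7. 3265.306ms @ 48/7 + 816.327ms (12/7)
8. 4081.633ms @ 60/7 + 408.163ms (6/7)
9. 4489.796ms @ 66/7 + 408.163ms (6/7)
10. 4897.959ms @ 72/7 + 408.163ms (6/7)
11. 5306.122ms @ 78/7 + 408.163ms (6/7)
12. 5714.286ms @ 12 + 1428.571ms (3)
13. 7142.857ms @ 15 + 1428.571ms (3)
14. 8571.429ms @ 18 + 1428.571ms (3)
15. 10000.0ms @ 21 + 1428.571ms (3)

note 11 onset = 78/7b = 5306.122ms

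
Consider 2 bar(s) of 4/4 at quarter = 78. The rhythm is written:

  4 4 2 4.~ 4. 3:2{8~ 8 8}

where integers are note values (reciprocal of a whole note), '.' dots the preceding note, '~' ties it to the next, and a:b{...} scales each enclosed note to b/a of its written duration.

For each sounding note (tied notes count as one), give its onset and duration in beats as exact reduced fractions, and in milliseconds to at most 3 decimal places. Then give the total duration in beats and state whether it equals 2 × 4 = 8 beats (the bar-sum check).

1) 0.0ms=0b +769.231ms=1b
2) 769.231ms=1b +769.231ms=1b
3) 1538.462ms=2b +1538.462ms=2b
4) 3076.923ms=4b +2307.692ms=3b
5) 5384.615ms=7b +512.821ms=2/3b
6) 5897.436ms=23/3b +256.41ms=1/3b
Σ=8b of 8 (78bpm 4/4) — PASS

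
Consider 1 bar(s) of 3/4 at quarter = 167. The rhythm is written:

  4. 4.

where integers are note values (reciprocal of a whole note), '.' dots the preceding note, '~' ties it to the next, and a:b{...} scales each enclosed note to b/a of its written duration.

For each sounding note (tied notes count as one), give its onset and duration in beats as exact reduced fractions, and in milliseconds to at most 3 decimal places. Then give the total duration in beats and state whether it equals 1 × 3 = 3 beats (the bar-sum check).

1) 0.0ms=0b +538.922ms=3/2b
2) 538.922ms=3/2b +538.922ms=3/2b
Σ=3b of 3 (167bpm 3/4) — PASS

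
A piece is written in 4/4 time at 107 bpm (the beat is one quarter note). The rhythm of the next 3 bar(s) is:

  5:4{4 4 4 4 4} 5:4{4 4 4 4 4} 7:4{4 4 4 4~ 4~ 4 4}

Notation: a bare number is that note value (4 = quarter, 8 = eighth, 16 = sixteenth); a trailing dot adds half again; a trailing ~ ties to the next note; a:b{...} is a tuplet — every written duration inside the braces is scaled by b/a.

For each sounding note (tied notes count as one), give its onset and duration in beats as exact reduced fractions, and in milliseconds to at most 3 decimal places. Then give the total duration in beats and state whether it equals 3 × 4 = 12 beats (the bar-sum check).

1) 0.0ms=0b +448.598ms=4/5b
2) 448.598ms=4/5b +448.598ms=4/5b
3) 897.196ms=8/5b +448.598ms=4/5b
4) 1345.794ms=12/5b +448.598ms=4/5b
5) 1794.393ms=16/5b +448.598ms=4/5b
6) 2242.991ms=4b +448.598ms=4/5b
7) 2691.589ms=24/5b +448.598ms=4/5b
8) 3140.187ms=28/5b +448.598ms=4/5b
9) 3588.785ms=32/5b +448.598ms=4/5b
10) 4037.383ms=36/5b +448.598ms=4/5b
11) 4485.981ms=8b +320.427ms=4/7b
12) 4806.409ms=60/7b +320.427ms=4/7b
13) 5126.836ms=64/7b +320.427ms=4/7b
14) 5447.263ms=68/7b +961.282ms=12/7b
15) 6408.545ms=80/7b +320.427ms=4/7b
Σ=12b of 12 (107bpm 4/4) — PASS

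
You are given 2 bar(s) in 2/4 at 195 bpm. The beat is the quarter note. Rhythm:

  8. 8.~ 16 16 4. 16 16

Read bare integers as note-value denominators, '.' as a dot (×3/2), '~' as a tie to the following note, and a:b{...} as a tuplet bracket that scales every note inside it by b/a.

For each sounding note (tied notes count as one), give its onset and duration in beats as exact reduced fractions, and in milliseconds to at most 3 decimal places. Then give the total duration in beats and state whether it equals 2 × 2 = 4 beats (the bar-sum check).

1) 0.0ms=0b +230.769ms=3/4b
2) 230.769ms=3/4b +307.692ms=1b
3) 538.462ms=7/4b +76.923ms=1/4b
4) 615.385ms=2b +461.538ms=3/2b
5) 1076.923ms=7/2b +76.923ms=1/4b
6) 1153.846ms=15/4b +76.923ms=1/4b
Σ=4b of 4 (195bpm 2/4) — PASS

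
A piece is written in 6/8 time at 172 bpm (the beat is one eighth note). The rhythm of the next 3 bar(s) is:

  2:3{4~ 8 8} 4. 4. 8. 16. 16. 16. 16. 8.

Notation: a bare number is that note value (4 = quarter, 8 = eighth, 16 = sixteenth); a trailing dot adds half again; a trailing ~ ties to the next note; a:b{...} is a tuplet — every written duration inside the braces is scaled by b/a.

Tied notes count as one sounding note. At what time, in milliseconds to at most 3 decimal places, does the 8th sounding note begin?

note 8 onset = 15b = 5232.558ms

1. 0.0ms @ 0 + 1569.767ms (9/2)
2. 1569.767ms @ 9/2 + 523.256ms (3/2)
3. 2093.023ms @ 6 + 1046.512ms (3)
4. 3139.535ms @ 9 + 1046.512ms (3)
5. 4186.047ms @ 12 + 523.256ms (3/2)
6. 4709.302ms @ 27/2 + 261.628ms (3/4)
7. 4970.93ms @ 57/4 + 261.628ms (3/4)
8. 5232.558ms @ 15 + 261.628ms (3/4)
9. 5494.186ms @ 63/4 + 261.628ms (3/4)
10. 5755.814ms @ 33/2 + 523.256ms (3/2)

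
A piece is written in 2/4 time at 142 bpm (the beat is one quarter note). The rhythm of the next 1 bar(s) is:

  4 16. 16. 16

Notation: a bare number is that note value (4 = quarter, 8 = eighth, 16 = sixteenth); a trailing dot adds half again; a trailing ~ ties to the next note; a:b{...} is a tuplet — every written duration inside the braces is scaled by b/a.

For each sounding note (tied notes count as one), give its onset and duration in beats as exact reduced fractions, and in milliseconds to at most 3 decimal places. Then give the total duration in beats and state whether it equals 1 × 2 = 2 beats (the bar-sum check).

1) 0.0ms=0b +422.535ms=1b
2) 422.535ms=1b +158.451ms=3/8b
3) 580.986ms=11/8b +158.451ms=3/8b
4) 739.437ms=7/4b +105.634ms=1/4b
Σ=2b of 2 (142bpm 2/4) — PASS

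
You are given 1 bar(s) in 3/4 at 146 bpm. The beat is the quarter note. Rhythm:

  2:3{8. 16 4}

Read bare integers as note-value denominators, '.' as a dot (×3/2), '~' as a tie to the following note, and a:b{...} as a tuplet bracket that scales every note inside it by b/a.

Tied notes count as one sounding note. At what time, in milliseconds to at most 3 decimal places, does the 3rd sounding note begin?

note 3 onset = 3/2b = 616.438ms

1. 0.0ms @ 0 + 462.329ms (9/8)
2. 462.329ms @ 9/8 + 154.11ms (3/8)
3. 616.438ms @ 3/2 + 616.438ms (3/2)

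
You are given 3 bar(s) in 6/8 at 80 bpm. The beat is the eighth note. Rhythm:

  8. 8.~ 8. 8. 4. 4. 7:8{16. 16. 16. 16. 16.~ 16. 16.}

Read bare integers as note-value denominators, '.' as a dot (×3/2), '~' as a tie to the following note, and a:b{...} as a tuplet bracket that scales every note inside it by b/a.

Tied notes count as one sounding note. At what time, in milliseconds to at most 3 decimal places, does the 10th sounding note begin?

note 10 onset = 108/7b = 11571.429ms

1. 0.0ms @ 0 + 1125.0ms (3/2)
2. 1125.0ms @ 3/2 + 2250.0ms (3)
3. 3375.0ms @ 9/2 + 1125.0ms (3/2)
4. 4500.0ms @ 6 + 2250.0ms (3)
5. 6750.0ms @ 9 + 2250.0ms (3)
6. 9000.0ms @ 12 + 642.857ms (6/7)
7. 9642.857ms @ 90/7 + 642.857ms (6/7)
8. 10285.714ms @ 96/7 + 642.857ms (6/7)
9. 10928.571ms @ 102/7 + 642.857ms (6/7)
10. 11571.429ms @ 108/7 + 1285.714ms (12/7)
11. 12857.143ms @ 120/7 + 642.857ms (6/7)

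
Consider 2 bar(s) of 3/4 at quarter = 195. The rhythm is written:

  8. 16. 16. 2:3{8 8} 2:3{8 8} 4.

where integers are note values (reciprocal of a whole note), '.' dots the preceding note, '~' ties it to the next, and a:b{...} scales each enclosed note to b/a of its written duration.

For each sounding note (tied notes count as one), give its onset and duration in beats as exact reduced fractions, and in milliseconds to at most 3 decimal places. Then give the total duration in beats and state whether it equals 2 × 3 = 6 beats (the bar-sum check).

1) 0.0ms=0b +230.769ms=3/4b
2) 230.769ms=3/4b +115.385ms=3/8b
3) 346.154ms=9/8b +115.385ms=3/8b
4) 461.538ms=3/2b +230.769ms=3/4b
5) 692.308ms=9/4b +230.769ms=3/4b
6) 923.077ms=3b +230.769ms=3/4b
7) 1153.846ms=15/4b +230.769ms=3/4b
8) 1384.615ms=9/2b +461.538ms=3/2b
Σ=6b of 6 (195bpm 3/4) — PASS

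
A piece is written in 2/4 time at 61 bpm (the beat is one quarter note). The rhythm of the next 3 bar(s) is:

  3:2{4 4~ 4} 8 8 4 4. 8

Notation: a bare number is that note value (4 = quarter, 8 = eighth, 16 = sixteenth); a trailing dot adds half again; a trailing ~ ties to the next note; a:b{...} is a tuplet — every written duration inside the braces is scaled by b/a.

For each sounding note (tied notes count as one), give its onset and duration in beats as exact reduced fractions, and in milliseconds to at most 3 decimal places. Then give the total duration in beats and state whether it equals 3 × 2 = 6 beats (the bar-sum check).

1) 0.0ms=0b +655.738ms=2/3b
2) 655.738ms=2/3b +1311.475ms=4/3b
3) 1967.213ms=2b +491.803ms=1/2b
4) 2459.016ms=5/2b +491.803ms=1/2b
5) 2950.82ms=3b +983.607ms=1b
6) 3934.426ms=4b +1475.41ms=3/2b
7) 5409.836ms=11/2b +491.803ms=1/2b
Σ=6b of 6 (61bpm 2/4) — PASS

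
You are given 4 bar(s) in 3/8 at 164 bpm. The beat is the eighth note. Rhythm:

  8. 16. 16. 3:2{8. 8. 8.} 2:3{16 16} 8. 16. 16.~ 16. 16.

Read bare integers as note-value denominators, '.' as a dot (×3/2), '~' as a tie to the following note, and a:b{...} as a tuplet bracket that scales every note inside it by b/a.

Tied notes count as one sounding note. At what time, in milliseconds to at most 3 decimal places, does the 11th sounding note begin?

1. 0.0ms @ 0 + 548.78ms (3/2)
2. 548.78ms @ 3/2 + 274.39ms (3/4)
3. 823.171ms @ 9/4 + 274.39ms (3/4)
4. 1097.561ms @ 3 + 365.854ms (1)
5. 1463.415ms @ 4 + 365.854ms (1)
6. 1829.268ms @ 5 + 365.854ms (1)
7. 2195.122ms @ 6 + 274.39ms (3/4)
8. 2469.512ms @ 27/4 + 274.39ms (3/4)
9. 2743.902ms @ 15/2 + 548.78ms (3/2)
10. 3292.683ms @ 9 + 274.39ms (3/4)
11. 3567.073ms @ 39/4 + 548.78ms (3/2)
12. 4115.854ms @ 45/4 + 274.39ms (3/4)

note 11 onset = 39/4b = 3567.073ms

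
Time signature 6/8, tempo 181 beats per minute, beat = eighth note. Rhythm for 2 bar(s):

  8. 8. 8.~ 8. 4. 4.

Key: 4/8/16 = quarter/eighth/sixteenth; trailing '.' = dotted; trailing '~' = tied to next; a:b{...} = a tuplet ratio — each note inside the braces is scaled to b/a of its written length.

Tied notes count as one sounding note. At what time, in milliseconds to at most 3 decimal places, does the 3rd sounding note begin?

note 3 onset = 3b = 994.475ms

1. 0.0ms @ 0 + 497.238ms (3/2)
2. 497.238ms @ 3/2 + 497.238ms (3/2)
3. 994.475ms @ 3 + 994.475ms (3)
4. 1988.95ms @ 6 + 994.475ms (3)
5. 2983.425ms @ 9 + 994.475ms (3)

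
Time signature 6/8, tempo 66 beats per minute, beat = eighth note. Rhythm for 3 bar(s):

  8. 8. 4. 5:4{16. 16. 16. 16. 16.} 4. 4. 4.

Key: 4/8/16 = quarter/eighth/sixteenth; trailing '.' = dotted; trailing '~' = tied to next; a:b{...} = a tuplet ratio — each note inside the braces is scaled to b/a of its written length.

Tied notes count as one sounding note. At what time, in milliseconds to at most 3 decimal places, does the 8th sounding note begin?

note 8 onset = 42/5b = 7636.364ms

1. 0.0ms @ 0 + 1363.636ms (3/2)
2. 1363.636ms @ 3/2 + 1363.636ms (3/2)
3. 2727.273ms @ 3 + 2727.273ms (3)
4. 5454.545ms @ 6 + 545.455ms (3/5)
5. 6000.0ms @ 33/5 + 545.455ms (3/5)
6. 6545.455ms @ 36/5 + 545.455ms (3/5)
7. 7090.909ms @ 39/5 + 545.455ms (3/5)
8. 7636.364ms @ 42/5 + 545.455ms (3/5)
9. 8181.818ms @ 9 + 2727.273ms (3)
10. 10909.091ms @ 12 + 2727.273ms (3)
11. 13636.364ms @ 15 + 2727.273ms (3)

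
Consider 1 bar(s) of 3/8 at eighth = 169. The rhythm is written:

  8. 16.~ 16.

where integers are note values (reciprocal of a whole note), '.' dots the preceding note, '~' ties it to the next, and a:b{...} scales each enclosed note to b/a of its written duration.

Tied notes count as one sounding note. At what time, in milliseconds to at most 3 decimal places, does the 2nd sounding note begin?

note 2 onset = 3/2b = 532.544ms

1. 0.0ms @ 0 + 532.544ms (3/2)
2. 532.544ms @ 3/2 + 532.544ms (3/2)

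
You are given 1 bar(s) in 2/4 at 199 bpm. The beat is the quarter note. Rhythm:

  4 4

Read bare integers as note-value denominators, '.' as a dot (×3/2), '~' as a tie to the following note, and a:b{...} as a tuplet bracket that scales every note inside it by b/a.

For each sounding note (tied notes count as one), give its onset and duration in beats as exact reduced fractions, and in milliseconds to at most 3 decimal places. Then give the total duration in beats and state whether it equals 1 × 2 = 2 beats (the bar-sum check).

1) 0.0ms=0b +301.508ms=1b
2) 301.508ms=1b +301.508ms=1b
Σ=2b of 2 (199bpm 2/4) — PASS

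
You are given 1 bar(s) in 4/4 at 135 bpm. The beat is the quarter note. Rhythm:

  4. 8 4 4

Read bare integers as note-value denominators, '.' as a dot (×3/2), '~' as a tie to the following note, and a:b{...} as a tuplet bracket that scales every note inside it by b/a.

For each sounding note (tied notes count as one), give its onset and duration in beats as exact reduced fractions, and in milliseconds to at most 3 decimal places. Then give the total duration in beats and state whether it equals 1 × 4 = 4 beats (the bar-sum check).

1) 0.0ms=0b +666.667ms=3/2b
2) 666.667ms=3/2b +222.222ms=1/2b
3) 888.889ms=2b +444.444ms=1b
4) 1333.333ms=3b +444.444ms=1b
Σ=4b of 4 (135bpm 4/4) — PASS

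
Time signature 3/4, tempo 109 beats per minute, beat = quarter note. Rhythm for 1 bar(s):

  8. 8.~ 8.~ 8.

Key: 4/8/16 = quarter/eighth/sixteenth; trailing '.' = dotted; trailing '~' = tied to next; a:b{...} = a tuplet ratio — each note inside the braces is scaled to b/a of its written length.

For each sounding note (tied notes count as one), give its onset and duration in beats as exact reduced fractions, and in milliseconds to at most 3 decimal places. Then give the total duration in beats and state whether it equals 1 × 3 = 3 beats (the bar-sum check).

1) 0.0ms=0b +412.844ms=3/4b
2) 412.844ms=3/4b +1238.532ms=9/4b
Σ=3b of 3 (109bpm 3/4) — PASS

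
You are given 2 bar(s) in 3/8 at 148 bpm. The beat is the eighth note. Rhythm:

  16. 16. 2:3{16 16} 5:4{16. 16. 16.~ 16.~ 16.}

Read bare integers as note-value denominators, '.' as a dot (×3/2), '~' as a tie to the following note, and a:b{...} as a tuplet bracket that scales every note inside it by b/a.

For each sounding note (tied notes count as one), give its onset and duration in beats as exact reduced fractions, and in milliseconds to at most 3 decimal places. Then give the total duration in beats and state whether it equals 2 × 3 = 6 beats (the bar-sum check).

1) 0.0ms=0b +304.054ms=3/4b
2) 304.054ms=3/4b +304.054ms=3/4b
3) 608.108ms=3/2b +304.054ms=3/4b
4) 912.162ms=9/4b +304.054ms=3/4b
5) 1216.216ms=3b +243.243ms=3/5b
6) 1459.459ms=18/5b +243.243ms=3/5b
7) 1702.703ms=21/5b +729.73ms=9/5b
Σ=6b of 6 (148bpm 3/8) — PASS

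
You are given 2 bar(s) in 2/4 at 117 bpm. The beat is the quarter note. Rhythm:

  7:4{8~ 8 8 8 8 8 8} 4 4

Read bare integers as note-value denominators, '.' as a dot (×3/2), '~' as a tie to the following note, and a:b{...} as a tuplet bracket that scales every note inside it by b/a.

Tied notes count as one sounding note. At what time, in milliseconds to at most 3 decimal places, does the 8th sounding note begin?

note 8 onset = 3b = 1538.462ms

1. 0.0ms @ 0 + 293.04ms (4/7)
2. 293.04ms @ 4/7 + 146.52ms (2/7)
3. 439.56ms @ 6/7 + 146.52ms (2/7)
4. 586.081ms @ 8/7 + 146.52ms (2/7)
5. 732.601ms @ 10/7 + 146.52ms (2/7)
6. 879.121ms @ 12/7 + 146.52ms (2/7)
7. 1025.641ms @ 2 + 512.821ms (1)
8. 1538.462ms @ 3 + 512.821ms (1)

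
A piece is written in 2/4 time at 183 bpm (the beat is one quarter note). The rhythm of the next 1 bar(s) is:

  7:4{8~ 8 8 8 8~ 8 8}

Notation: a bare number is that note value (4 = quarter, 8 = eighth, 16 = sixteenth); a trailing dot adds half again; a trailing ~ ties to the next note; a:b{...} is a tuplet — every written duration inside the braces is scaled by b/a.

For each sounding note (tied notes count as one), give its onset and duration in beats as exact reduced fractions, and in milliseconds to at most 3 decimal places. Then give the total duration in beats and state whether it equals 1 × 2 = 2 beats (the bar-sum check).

1) 0.0ms=0b +187.354ms=4/7b
2) 187.354ms=4/7b +93.677ms=2/7b
3) 281.03ms=6/7b +93.677ms=2/7b
4) 374.707ms=8/7b +187.354ms=4/7b
5) 562.061ms=12/7b +93.677ms=2/7b
Σ=2b of 2 (183bpm 2/4) — PASS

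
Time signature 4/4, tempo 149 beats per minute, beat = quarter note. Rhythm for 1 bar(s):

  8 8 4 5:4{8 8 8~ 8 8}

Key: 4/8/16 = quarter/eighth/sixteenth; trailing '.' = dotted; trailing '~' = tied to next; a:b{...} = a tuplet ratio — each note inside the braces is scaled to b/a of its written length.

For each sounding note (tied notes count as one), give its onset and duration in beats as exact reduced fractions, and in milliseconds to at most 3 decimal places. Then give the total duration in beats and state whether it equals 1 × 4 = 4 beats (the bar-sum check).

1) 0.0ms=0b +201.342ms=1/2b
2) 201.342ms=1/2b +201.342ms=1/2b
3) 402.685ms=1b +402.685ms=1b
4) 805.369ms=2b +161.074ms=2/5b
5) 966.443ms=12/5b +161.074ms=2/5b
6) 1127.517ms=14/5b +322.148ms=4/5b
7) 1449.664ms=18/5b +161.074ms=2/5b
Σ=4b of 4 (149bpm 4/4) — PASS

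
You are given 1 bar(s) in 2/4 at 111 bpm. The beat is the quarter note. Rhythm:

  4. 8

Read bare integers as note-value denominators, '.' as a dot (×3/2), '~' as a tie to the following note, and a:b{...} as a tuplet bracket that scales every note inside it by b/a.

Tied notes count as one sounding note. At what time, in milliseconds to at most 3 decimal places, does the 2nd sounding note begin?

note 2 onset = 3/2b = 810.811ms

1. 0.0ms @ 0 + 810.811ms (3/2)
2. 810.811ms @ 3/2 + 270.27ms (1/2)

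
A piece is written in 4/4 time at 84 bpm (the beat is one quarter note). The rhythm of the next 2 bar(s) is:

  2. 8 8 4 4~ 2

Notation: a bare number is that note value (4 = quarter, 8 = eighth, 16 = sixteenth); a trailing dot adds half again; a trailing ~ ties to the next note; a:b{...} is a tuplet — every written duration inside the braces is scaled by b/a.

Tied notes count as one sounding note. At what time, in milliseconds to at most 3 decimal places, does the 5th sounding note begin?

note 5 onset = 5b = 3571.429ms

1. 0.0ms @ 0 + 2142.857ms (3)
2. 2142.857ms @ 3 + 357.143ms (1/2)
3. 2500.0ms @ 7/2 + 357.143ms (1/2)
4. 2857.143ms @ 4 + 714.286ms (1)
5. 3571.429ms @ 5 + 2142.857ms (3)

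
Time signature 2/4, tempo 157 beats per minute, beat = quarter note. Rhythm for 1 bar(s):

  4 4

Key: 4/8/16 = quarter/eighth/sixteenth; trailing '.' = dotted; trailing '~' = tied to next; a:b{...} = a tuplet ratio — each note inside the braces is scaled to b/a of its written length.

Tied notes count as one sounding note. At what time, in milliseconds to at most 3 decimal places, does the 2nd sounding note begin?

note 2 onset = 1b = 382.166ms

1. 0.0ms @ 0 + 382.166ms (1)
2. 382.166ms @ 1 + 382.166ms (1)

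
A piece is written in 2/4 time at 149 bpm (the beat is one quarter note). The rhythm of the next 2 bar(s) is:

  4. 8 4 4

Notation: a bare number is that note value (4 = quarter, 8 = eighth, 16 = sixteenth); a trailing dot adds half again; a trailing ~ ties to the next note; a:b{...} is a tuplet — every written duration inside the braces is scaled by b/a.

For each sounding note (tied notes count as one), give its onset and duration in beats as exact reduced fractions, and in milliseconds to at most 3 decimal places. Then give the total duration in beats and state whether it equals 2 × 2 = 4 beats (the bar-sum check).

1) 0.0ms=0b +604.027ms=3/2b
2) 604.027ms=3/2b +201.342ms=1/2b
3) 805.369ms=2b +402.685ms=1b
4) 1208.054ms=3b +402.685ms=1b
Σ=4b of 4 (149bpm 2/4) — PASS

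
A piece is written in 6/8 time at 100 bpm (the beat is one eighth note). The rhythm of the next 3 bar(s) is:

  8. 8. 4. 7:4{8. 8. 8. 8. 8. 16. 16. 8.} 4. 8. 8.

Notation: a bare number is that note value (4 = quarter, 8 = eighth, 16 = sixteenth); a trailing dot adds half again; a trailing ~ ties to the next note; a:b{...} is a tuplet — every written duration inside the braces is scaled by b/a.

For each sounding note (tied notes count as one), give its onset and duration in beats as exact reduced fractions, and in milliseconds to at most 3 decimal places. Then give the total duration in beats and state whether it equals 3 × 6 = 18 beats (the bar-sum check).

1) 0.0ms=0b +900.0ms=3/2b
2) 900.0ms=3/2b +900.0ms=3/2b
3) 1800.0ms=3b +1800.0ms=3b
4) 3600.0ms=6b +514.286ms=6/7b
5) 4114.286ms=48/7b +514.286ms=6/7b
6) 4628.571ms=54/7b +514.286ms=6/7b
7) 5142.857ms=60/7b +514.286ms=6/7b
8) 5657.143ms=66/7b +514.286ms=6/7b
9) 6171.429ms=72/7b +257.143ms=3/7b
10) 6428.571ms=75/7b +257.143ms=3/7b
11) 6685.714ms=78/7b +514.286ms=6/7b
12) 7200.0ms=12b +1800.0ms=3b
13) 9000.0ms=15b +900.0ms=3/2b
14) 9900.0ms=33/2b +900.0ms=3/2b
Σ=18b of 18 (100bpm 6/8) — PASS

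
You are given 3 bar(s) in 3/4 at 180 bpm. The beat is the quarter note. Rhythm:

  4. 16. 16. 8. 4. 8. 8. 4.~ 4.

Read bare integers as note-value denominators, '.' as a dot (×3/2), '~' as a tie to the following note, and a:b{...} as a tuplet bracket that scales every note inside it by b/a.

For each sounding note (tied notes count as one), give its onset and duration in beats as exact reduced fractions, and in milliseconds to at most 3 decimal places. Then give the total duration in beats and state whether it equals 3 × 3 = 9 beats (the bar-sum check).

1) 0.0ms=0b +500.0ms=3/2b
2) 500.0ms=3/2b +125.0ms=3/8b
3) 625.0ms=15/8b +125.0ms=3/8b
4) 750.0ms=9/4b +250.0ms=3/4b
5) 1000.0ms=3b +500.0ms=3/2b
6) 1500.0ms=9/2b +250.0ms=3/4b
7) 1750.0ms=21/4b +250.0ms=3/4b
8) 2000.0ms=6b +1000.0ms=3b
Σ=9b of 9 (180bpm 3/4) — PASS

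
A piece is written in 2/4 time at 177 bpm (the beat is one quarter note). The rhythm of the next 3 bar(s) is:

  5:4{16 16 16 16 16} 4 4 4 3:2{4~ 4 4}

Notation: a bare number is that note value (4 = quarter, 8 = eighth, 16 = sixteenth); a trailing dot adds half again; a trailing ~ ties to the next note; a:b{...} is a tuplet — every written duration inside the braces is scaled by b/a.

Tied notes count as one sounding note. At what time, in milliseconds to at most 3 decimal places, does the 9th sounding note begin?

note 9 onset = 4b = 1355.932ms

1. 0.0ms @ 0 + 67.797ms (1/5)
2. 67.797ms @ 1/5 + 67.797ms (1/5)
3. 135.593ms @ 2/5 + 67.797ms (1/5)
4. 203.39ms @ 3/5 + 67.797ms (1/5)
5. 271.186ms @ 4/5 + 67.797ms (1/5)
6. 338.983ms @ 1 + 338.983ms (1)
7. 677.966ms @ 2 + 338.983ms (1)
8. 1016.949ms @ 3 + 338.983ms (1)
9. 1355.932ms @ 4 + 451.977ms (4/3)
10. 1807.91ms @ 16/3 + 225.989ms (2/3)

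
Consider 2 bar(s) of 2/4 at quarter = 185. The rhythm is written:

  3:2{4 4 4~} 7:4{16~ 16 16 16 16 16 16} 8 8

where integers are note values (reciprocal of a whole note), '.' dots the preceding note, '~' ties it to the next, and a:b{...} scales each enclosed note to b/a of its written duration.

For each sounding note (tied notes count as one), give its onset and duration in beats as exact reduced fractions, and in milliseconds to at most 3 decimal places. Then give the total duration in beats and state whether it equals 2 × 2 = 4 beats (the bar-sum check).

1) 0.0ms=0b +216.216ms=2/3b
2) 216.216ms=2/3b +216.216ms=2/3b
3) 432.432ms=4/3b +308.88ms=20/21b
4) 741.313ms=16/7b +46.332ms=1/7b
5) 787.645ms=17/7b +46.332ms=1/7b
6) 833.977ms=18/7b +46.332ms=1/7b
7) 880.309ms=19/7b +46.332ms=1/7b
8) 926.641ms=20/7b +46.332ms=1/7b
9) 972.973ms=3b +162.162ms=1/2b
10) 1135.135ms=7/2b +162.162ms=1/2b
Σ=4b of 4 (185bpm 2/4) — PASS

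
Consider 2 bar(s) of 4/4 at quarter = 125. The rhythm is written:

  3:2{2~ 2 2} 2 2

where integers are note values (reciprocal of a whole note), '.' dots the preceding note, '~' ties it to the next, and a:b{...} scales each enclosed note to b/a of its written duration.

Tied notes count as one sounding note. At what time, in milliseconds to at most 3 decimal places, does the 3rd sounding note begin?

note 3 onset = 4b = 1920.0ms

1. 0.0ms @ 0 + 1280.0ms (8/3)
2. 1280.0ms @ 8/3 + 640.0ms (4/3)
3. 1920.0ms @ 4 + 960.0ms (2)
4. 2880.0ms @ 6 + 960.0ms (2)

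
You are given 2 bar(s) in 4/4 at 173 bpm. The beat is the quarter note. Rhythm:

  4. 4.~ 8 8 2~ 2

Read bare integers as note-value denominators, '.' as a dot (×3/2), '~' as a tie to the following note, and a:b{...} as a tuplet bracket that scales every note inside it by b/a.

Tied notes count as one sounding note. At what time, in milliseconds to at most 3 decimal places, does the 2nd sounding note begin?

1. 0.0ms @ 0 + 520.231ms (3/2)
2. 520.231ms @ 3/2 + 693.642ms (2)
3. 1213.873ms @ 7/2 + 173.41ms (1/2)
4. 1387.283ms @ 4 + 1387.283ms (4)

note 2 onset = 3/2b = 520.231ms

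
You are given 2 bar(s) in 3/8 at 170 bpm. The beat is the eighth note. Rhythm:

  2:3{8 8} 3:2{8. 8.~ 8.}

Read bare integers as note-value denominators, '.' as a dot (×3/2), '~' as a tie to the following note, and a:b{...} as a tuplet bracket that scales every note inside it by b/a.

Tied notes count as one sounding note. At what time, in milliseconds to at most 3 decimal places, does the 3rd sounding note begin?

1. 0.0ms @ 0 + 529.412ms (3/2)
2. 529.412ms @ 3/2 + 529.412ms (3/2)
3. 1058.824ms @ 3 + 352.941ms (1)
4. 1411.765ms @ 4 + 705.882ms (2)

note 3 onset = 3b = 1058.824ms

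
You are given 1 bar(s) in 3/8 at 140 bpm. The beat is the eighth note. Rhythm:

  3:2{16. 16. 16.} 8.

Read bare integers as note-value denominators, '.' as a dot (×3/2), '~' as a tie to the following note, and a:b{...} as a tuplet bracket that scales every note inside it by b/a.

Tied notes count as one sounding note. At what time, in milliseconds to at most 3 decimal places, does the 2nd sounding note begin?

note 2 onset = 1/2b = 214.286ms

1. 0.0ms @ 0 + 214.286ms (1/2)
2. 214.286ms @ 1/2 + 214.286ms (1/2)
3. 428.571ms @ 1 + 214.286ms (1/2)
4. 642.857ms @ 3/2 + 642.857ms (3/2)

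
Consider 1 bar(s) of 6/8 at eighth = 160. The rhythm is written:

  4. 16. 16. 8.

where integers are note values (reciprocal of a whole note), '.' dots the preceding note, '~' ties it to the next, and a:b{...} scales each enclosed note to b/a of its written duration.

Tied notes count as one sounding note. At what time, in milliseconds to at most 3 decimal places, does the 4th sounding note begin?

1. 0.0ms @ 0 + 1125.0ms (3)
2. 1125.0ms @ 3 + 281.25ms (3/4)
3. 1406.25ms @ 15/4 + 281.25ms (3/4)
4. 1687.5ms @ 9/2 + 562.5ms (3/2)

note 4 onset = 9/2b = 1687.5ms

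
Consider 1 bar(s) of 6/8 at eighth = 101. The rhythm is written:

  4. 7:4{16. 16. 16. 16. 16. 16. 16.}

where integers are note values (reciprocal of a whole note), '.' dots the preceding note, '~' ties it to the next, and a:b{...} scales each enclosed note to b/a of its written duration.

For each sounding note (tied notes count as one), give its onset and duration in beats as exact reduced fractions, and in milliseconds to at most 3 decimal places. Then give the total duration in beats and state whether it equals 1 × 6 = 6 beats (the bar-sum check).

1) 0.0ms=0b +1782.178ms=3b
2) 1782.178ms=3b +254.597ms=3/7b
3) 2036.775ms=24/7b +254.597ms=3/7b
4) 2291.372ms=27/7b +254.597ms=3/7b
5) 2545.969ms=30/7b +254.597ms=3/7b
6) 2800.566ms=33/7b +254.597ms=3/7b
7) 3055.163ms=36/7b +254.597ms=3/7b
8) 3309.76ms=39/7b +254.597ms=3/7b
Σ=6b of 6 (101bpm 6/8) — PASS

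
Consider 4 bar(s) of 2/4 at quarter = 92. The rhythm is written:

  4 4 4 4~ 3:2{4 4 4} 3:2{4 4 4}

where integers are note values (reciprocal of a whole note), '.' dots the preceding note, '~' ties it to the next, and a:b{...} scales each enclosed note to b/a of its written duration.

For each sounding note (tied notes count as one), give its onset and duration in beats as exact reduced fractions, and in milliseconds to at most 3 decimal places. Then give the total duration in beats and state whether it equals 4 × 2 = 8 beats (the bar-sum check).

1) 0.0ms=0b +652.174ms=1b
2) 652.174ms=1b +652.174ms=1b
3) 1304.348ms=2b +652.174ms=1b
4) 1956.522ms=3b +1086.957ms=5/3b
5) 3043.478ms=14/3b +434.783ms=2/3b
6) 3478.261ms=16/3b +434.783ms=2/3b
7) 3913.043ms=6b +434.783ms=2/3b
8) 4347.826ms=20/3b +434.783ms=2/3b
9) 4782.609ms=22/3b +434.783ms=2/3b
Σ=8b of 8 (92bpm 2/4) — PASS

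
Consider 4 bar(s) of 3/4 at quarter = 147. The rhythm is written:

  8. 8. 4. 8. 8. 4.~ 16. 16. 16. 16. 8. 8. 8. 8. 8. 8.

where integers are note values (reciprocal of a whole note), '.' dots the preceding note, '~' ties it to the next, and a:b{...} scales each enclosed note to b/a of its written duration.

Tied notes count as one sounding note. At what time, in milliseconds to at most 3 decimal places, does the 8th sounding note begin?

note 8 onset = 27/4b = 2755.102ms

1. 0.0ms @ 0 + 306.122ms (3/4)
2. 306.122ms @ 3/4 + 306.122ms (3/4)
3. 612.245ms @ 3/2 + 612.245ms (3/2)
4. 1224.49ms @ 3 + 306.122ms (3/4)
5. 1530.612ms @ 15/4 + 306.122ms (3/4)
6. 1836.735ms @ 9/2 + 765.306ms (15/8)
7. 2602.041ms @ 51/8 + 153.061ms (3/8)
8. 2755.102ms @ 27/4 + 153.061ms (3/8)
9. 2908.163ms @ 57/8 + 153.061ms (3/8)
10. 3061.224ms @ 15/2 + 306.122ms (3/4)
11. 3367.347ms @ 33/4 + 306.122ms (3/4)
12. 3673.469ms @ 9 + 306.122ms (3/4)
13. 3979.592ms @ 39/4 + 306.122ms (3/4)
14. 4285.714ms @ 21/2 + 306.122ms (3/4)
15. 4591.837ms @ 45/4 + 306.122ms (3/4)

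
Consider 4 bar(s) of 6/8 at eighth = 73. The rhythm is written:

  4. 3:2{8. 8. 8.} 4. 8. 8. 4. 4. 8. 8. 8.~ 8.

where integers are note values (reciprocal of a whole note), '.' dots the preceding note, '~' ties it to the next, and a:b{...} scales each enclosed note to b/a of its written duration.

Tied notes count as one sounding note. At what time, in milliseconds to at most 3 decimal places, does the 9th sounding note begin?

1. 0.0ms @ 0 + 2465.753ms (3)
2. 2465.753ms @ 3 + 821.918ms (1)
3. 3287.671ms @ 4 + 821.918ms (1)
4. 4109.589ms @ 5 + 821.918ms (1)
5. 4931.507ms @ 6 + 2465.753ms (3)
6. 7397.26ms @ 9 + 1232.877ms (3/2)
7. 8630.137ms @ 21/2 + 1232.877ms (3/2)
8. 9863.014ms @ 12 + 2465.753ms (3)
9. 12328.767ms @ 15 + 2465.753ms (3)
10. 14794.521ms @ 18 + 1232.877ms (3/2)
11. 16027.397ms @ 39/2 + 1232.877ms (3/2)
12. 17260.274ms @ 21 + 2465.753ms (3)

note 9 onset = 15b = 12328.767ms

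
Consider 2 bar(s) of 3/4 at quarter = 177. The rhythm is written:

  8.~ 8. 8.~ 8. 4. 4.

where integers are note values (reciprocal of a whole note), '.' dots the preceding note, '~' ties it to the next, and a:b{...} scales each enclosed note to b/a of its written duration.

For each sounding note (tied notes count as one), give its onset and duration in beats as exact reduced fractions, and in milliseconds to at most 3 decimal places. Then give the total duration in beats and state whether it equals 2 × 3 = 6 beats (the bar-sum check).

1) 0.0ms=0b +508.475ms=3/2b
2) 508.475ms=3/2b +508.475ms=3/2b
3) 1016.949ms=3b +508.475ms=3/2b
4) 1525.424ms=9/2b +508.475ms=3/2b
Σ=6b of 6 (177bpm 3/4) — PASS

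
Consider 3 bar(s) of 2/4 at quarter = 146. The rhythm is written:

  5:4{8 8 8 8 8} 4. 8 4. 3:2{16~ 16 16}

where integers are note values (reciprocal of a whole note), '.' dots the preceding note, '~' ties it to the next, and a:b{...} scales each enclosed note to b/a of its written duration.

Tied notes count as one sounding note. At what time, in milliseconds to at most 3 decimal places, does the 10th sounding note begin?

note 10 onset = 35/6b = 2397.26ms

1. 0.0ms @ 0 + 164.384ms (2/5)
2. 164.384ms @ 2/5 + 164.384ms (2/5)
3. 328.767ms @ 4/5 + 164.384ms (2/5)
4. 493.151ms @ 6/5 + 164.384ms (2/5)
5. 657.534ms @ 8/5 + 164.384ms (2/5)
6. 821.918ms @ 2 + 616.438ms (3/2)
7. 1438.356ms @ 7/2 + 205.479ms (1/2)
8. 1643.836ms @ 4 + 616.438ms (3/2)
9. 2260.274ms @ 11/2 + 136.986ms (1/3)
10. 2397.26ms @ 35/6 + 68.493ms (1/6)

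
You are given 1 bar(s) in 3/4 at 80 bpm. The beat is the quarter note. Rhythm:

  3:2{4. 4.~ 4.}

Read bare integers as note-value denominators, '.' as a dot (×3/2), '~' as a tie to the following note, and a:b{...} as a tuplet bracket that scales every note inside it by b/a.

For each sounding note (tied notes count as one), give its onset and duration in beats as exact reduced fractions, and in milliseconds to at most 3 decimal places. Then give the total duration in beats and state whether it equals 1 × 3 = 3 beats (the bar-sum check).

1) 0.0ms=0b +750.0ms=1b
2) 750.0ms=1b +1500.0ms=2b
Σ=3b of 3 (80bpm 3/4) — PASS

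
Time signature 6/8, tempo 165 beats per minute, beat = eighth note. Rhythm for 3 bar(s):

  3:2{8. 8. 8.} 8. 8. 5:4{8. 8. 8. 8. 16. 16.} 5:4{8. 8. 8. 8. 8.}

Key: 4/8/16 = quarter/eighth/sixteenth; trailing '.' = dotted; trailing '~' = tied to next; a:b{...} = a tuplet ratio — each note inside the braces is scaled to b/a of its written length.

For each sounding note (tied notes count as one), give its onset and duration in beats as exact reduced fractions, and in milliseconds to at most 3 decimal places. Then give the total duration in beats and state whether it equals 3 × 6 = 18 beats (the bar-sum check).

1) 0.0ms=0b +363.636ms=1b
2) 363.636ms=1b +363.636ms=1b
3) 727.273ms=2b +363.636ms=1b
4) 1090.909ms=3b +545.455ms=3/2b
5) 1636.364ms=9/2b +545.455ms=3/2b
6) 2181.818ms=6b +436.364ms=6/5b
7) 2618.182ms=36/5b +436.364ms=6/5b
8) 3054.545ms=42/5b +436.364ms=6/5b
9) 3490.909ms=48/5b +436.364ms=6/5b
10) 3927.273ms=54/5b +218.182ms=3/5b
11) 4145.455ms=57/5b +218.182ms=3/5b
12) 4363.636ms=12b +436.364ms=6/5b
13) 4800.0ms=66/5b +436.364ms=6/5b
14) 5236.364ms=72/5b +436.364ms=6/5b
15) 5672.727ms=78/5b +436.364ms=6/5b
16) 6109.091ms=84/5b +436.364ms=6/5b
Σ=18b of 18 (165bpm 6/8) — PASS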